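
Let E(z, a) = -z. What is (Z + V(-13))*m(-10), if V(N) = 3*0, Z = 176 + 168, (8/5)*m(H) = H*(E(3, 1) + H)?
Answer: 27950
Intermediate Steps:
m(H) = 5*H*(-3 + H)/8 (m(H) = 5*(H*(-1*3 + H))/8 = 5*(H*(-3 + H))/8 = 5*H*(-3 + H)/8)
Z = 344
V(N) = 0
(Z + V(-13))*m(-10) = (344 + 0)*((5/8)*(-10)*(-3 - 10)) = 344*((5/8)*(-10)*(-13)) = 344*(325/4) = 27950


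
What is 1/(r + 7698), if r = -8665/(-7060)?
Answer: 1412/10871309 ≈ 0.00012988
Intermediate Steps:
r = 1733/1412 (r = -8665*(-1/7060) = 1733/1412 ≈ 1.2273)
1/(r + 7698) = 1/(1733/1412 + 7698) = 1/(10871309/1412) = 1412/10871309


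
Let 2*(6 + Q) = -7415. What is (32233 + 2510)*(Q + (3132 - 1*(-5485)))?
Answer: 340724601/2 ≈ 1.7036e+8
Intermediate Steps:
Q = -7427/2 (Q = -6 + (½)*(-7415) = -6 - 7415/2 = -7427/2 ≈ -3713.5)
(32233 + 2510)*(Q + (3132 - 1*(-5485))) = (32233 + 2510)*(-7427/2 + (3132 - 1*(-5485))) = 34743*(-7427/2 + (3132 + 5485)) = 34743*(-7427/2 + 8617) = 34743*(9807/2) = 340724601/2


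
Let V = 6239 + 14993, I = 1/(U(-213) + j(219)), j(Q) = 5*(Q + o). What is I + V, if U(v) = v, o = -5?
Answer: 18195825/857 ≈ 21232.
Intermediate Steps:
j(Q) = -25 + 5*Q (j(Q) = 5*(Q - 5) = 5*(-5 + Q) = -25 + 5*Q)
I = 1/857 (I = 1/(-213 + (-25 + 5*219)) = 1/(-213 + (-25 + 1095)) = 1/(-213 + 1070) = 1/857 ≈ 0.0011669)
V = 21232
I + V = 1/857 + 21232 = 18195825/857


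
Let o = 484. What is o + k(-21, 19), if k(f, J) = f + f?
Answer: 442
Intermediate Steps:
k(f, J) = 2*f
o + k(-21, 19) = 484 + 2*(-21) = 484 - 42 = 442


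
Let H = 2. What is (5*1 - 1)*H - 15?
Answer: -7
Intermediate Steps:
(5*1 - 1)*H - 15 = (5*1 - 1)*2 - 15 = (5 - 1)*2 - 15 = 4*2 - 15 = 8 - 15 = -7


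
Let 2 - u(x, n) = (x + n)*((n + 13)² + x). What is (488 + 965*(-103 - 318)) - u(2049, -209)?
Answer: 74049821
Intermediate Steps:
u(x, n) = 2 - (n + x)*(x + (13 + n)²) (u(x, n) = 2 - (x + n)*((n + 13)² + x) = 2 - (n + x)*((13 + n)² + x) = 2 - (n + x)*(x + (13 + n)²))
(488 + 965*(-103 - 318)) - u(2049, -209) = (488 + 965*(-103 - 318)) - (2 - 1*2049² - 1*(-209)*2049 - 1*(-209)*(13 - 209)² - 1*2049*(13 - 209)²) = (488 + 965*(-421)) - (2 - 1*4198401 + 428241 - 1*(-209)*(-196)² - 1*2049*(-196)²) = (488 - 406265) - (2 - 4198401 + 428241 - 1*(-209)*38416 - 1*2049*38416) = -405777 - (2 - 4198401 + 428241 + 8028944 - 78714384) = -405777 - 1*(-74455598) = -405777 + 74455598 = 74049821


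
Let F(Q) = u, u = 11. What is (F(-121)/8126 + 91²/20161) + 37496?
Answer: 6142972925033/163828286 ≈ 37496.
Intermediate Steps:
F(Q) = 11
(F(-121)/8126 + 91²/20161) + 37496 = (11/8126 + 91²/20161) + 37496 = (11*(1/8126) + 8281*(1/20161)) + 37496 = (11/8126 + 8281/20161) + 37496 = 67513177/163828286 + 37496 = 6142972925033/163828286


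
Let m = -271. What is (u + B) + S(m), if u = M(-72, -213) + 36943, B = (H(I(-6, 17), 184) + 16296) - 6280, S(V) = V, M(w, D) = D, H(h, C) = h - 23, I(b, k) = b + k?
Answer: 46463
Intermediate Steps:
H(h, C) = -23 + h
B = 10004 (B = ((-23 + (-6 + 17)) + 16296) - 6280 = ((-23 + 11) + 16296) - 6280 = (-12 + 16296) - 6280 = 16284 - 6280 = 10004)
u = 36730 (u = -213 + 36943 = 36730)
(u + B) + S(m) = (36730 + 10004) - 271 = 46734 - 271 = 46463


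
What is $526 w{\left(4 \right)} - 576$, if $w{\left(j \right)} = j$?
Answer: $1528$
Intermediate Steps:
$526 w{\left(4 \right)} - 576 = 526 \cdot 4 - 576 = 2104 - 576 = 1528$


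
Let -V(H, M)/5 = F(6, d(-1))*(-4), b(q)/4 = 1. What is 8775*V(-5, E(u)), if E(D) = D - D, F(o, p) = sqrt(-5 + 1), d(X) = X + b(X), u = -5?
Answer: 351000*I ≈ 3.51e+5*I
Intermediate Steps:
b(q) = 4 (b(q) = 4*1 = 4)
d(X) = 4 + X (d(X) = X + 4 = 4 + X)
F(o, p) = 2*I (F(o, p) = sqrt(-4) = 2*I)
E(D) = 0
V(H, M) = 40*I (V(H, M) = -5*2*I*(-4) = -(-40)*I = 40*I)
8775*V(-5, E(u)) = 8775*(40*I) = 351000*I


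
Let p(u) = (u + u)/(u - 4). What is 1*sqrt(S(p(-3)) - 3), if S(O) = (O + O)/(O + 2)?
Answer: 2*I*sqrt(15)/5 ≈ 1.5492*I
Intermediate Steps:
p(u) = 2*u/(-4 + u) (p(u) = (2*u)/(-4 + u) = 2*u/(-4 + u))
S(O) = 2*O/(2 + O) (S(O) = (2*O)/(2 + O) = 2*O/(2 + O))
1*sqrt(S(p(-3)) - 3) = 1*sqrt(2*(2*(-3)/(-4 - 3))/(2 + 2*(-3)/(-4 - 3)) - 3) = 1*sqrt(2*(2*(-3)/(-7))/(2 + 2*(-3)/(-7)) - 3) = 1*sqrt(2*(2*(-3)*(-1/7))/(2 + 2*(-3)*(-1/7)) - 3) = 1*sqrt(2*(6/7)/(2 + 6/7) - 3) = 1*sqrt(2*(6/7)/(20/7) - 3) = 1*sqrt(2*(6/7)*(7/20) - 3) = 1*sqrt(3/5 - 3) = 1*sqrt(-12/5) = 1*(2*I*sqrt(15)/5) = 2*I*sqrt(15)/5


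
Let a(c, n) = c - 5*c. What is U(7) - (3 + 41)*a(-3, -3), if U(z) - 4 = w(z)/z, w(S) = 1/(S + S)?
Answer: -51351/98 ≈ -523.99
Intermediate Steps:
w(S) = 1/(2*S)
a(c, n) = -4*c (a(c, n) = c - 5*c = -4*c)
U(z) = 4 + 1/(2*z²) (U(z) = 4 + (1/(2*z))/z = 4 + 1/(2*z²))
U(7) - (3 + 41)*a(-3, -3) = (4 + (½)/7²) - (3 + 41)*(-4*(-3)) = (4 + (½)*(1/49)) - 44*12 = (4 + 1/98) - 1*528 = 393/98 - 528 = -51351/98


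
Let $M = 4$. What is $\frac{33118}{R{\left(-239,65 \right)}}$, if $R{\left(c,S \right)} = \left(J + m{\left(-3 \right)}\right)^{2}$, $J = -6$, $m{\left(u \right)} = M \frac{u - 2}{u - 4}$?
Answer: $\frac{811391}{242} \approx 3352.9$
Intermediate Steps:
$m{\left(u \right)} = \frac{4 \left(-2 + u\right)}{-4 + u}$ ($m{\left(u \right)} = 4 \frac{u - 2}{u - 4} = 4 \frac{-2 + u}{-4 + u} = \frac{4 \left(-2 + u\right)}{-4 + u}$)
$R{\left(c,S \right)} = \frac{484}{49}$ ($R{\left(c,S \right)} = \left(-6 + \frac{4 \left(-2 - 3\right)}{-4 - 3}\right)^{2} = \left(-6 + 4 \frac{1}{-7} \left(-5\right)\right)^{2} = \left(-6 + 4 \left(- \frac{1}{7}\right) \left(-5\right)\right)^{2} = \left(-6 + \frac{20}{7}\right)^{2} = \left(- \frac{22}{7}\right)^{2} = \frac{484}{49}$)
$\frac{33118}{R{\left(-239,65 \right)}} = \frac{33118}{\frac{484}{49}} = 33118 \cdot \frac{49}{484} = \frac{811391}{242}$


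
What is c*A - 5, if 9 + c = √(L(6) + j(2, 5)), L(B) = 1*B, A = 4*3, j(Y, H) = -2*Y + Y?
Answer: -89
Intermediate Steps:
j(Y, H) = -Y
A = 12
L(B) = B
c = -7 (c = -9 + √(6 - 1*2) = -9 + √(6 - 2) = -9 + √4 = -9 + 2 = -7)
c*A - 5 = -7*12 - 5 = -84 - 5 = -89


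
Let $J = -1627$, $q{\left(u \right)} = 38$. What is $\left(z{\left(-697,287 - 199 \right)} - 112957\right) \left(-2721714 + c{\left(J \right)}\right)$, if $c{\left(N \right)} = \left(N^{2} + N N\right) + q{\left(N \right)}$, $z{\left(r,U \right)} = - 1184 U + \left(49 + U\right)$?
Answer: $-558281164984$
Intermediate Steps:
$z{\left(r,U \right)} = 49 - 1183 U$
$c{\left(N \right)} = 38 + 2 N^{2}$ ($c{\left(N \right)} = \left(N^{2} + N N\right) + 38 = \left(N^{2} + N^{2}\right) + 38 = 2 N^{2} + 38 = 38 + 2 N^{2}$)
$\left(z{\left(-697,287 - 199 \right)} - 112957\right) \left(-2721714 + c{\left(J \right)}\right) = \left(\left(49 - 1183 \left(287 - 199\right)\right) - 112957\right) \left(-2721714 + \left(38 + 2 \left(-1627\right)^{2}\right)\right) = \left(\left(49 - 104104\right) - 112957\right) \left(-2721714 + \left(38 + 2 \cdot 2647129\right)\right) = \left(\left(49 - 104104\right) - 112957\right) \left(-2721714 + \left(38 + 5294258\right)\right) = \left(-104055 - 112957\right) \left(-2721714 + 5294296\right) = \left(-217012\right) 2572582 = -558281164984$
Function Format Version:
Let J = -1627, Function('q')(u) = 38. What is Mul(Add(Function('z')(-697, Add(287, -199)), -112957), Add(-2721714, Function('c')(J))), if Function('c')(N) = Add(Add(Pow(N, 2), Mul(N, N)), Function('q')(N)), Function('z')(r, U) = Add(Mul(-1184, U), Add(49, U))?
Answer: -558281164984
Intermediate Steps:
Function('z')(r, U) = Add(49, Mul(-1183, U))
Function('c')(N) = Add(38, Mul(2, Pow(N, 2))) (Function('c')(N) = Add(Add(Pow(N, 2), Mul(N, N)), 38) = Add(Add(Pow(N, 2), Pow(N, 2)), 38) = Add(Mul(2, Pow(N, 2)), 38) = Add(38, Mul(2, Pow(N, 2))))
Mul(Add(Function('z')(-697, Add(287, -199)), -112957), Add(-2721714, Function('c')(J))) = Mul(Add(Add(49, Mul(-1183, Add(287, -199))), -112957), Add(-2721714, Add(38, Mul(2, Pow(-1627, 2))))) = Mul(Add(Add(49, Mul(-1183, 88)), -112957), Add(-2721714, Add(38, Mul(2, 2647129)))) = Mul(Add(Add(49, -104104), -112957), Add(-2721714, Add(38, 5294258))) = Mul(Add(-104055, -112957), Add(-2721714, 5294296)) = Mul(-217012, 2572582) = -558281164984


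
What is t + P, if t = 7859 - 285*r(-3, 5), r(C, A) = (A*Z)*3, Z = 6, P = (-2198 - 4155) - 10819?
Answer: -34963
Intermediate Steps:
P = -17172 (P = -6353 - 10819 = -17172)
r(C, A) = 18*A (r(C, A) = (A*6)*3 = (6*A)*3 = 18*A)
t = -17791 (t = 7859 - 285*18*5 = 7859 - 285*90 = 7859 - 1*25650 = 7859 - 25650 = -17791)
t + P = -17791 - 17172 = -34963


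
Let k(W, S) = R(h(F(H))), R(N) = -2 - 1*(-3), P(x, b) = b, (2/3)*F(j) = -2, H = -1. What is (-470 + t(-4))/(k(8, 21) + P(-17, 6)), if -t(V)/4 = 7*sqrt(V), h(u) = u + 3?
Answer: -470/7 - 8*I ≈ -67.143 - 8.0*I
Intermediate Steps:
F(j) = -3 (F(j) = (3/2)*(-2) = -3)
h(u) = 3 + u
R(N) = 1 (R(N) = -2 + 3 = 1)
k(W, S) = 1
t(V) = -28*sqrt(V)
(-470 + t(-4))/(k(8, 21) + P(-17, 6)) = (-470 - 56*I)/(1 + 6) = (-470 - 56*I)/7 = (-470 - 56*I)*(1/7) = -470/7 - 8*I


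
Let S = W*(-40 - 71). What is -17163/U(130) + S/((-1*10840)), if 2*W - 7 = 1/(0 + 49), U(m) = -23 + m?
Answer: -2278564059/14208530 ≈ -160.37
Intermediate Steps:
W = 172/49 (W = 7/2 + 1/(2*(0 + 49)) = 7/2 + (½)/49 = 7/2 + (½)*(1/49) = 7/2 + 1/98 = 172/49 ≈ 3.5102)
S = -19092/49 (S = 172*(-40 - 71)/49 = (172/49)*(-111) = -19092/49 ≈ -389.63)
-17163/U(130) + S/((-1*10840)) = -17163/(-23 + 130) - 19092/(49*((-1*10840))) = -17163/107 - 19092/49/(-10840) = -17163*1/107 - 19092/49*(-1/10840) = -17163/107 + 4773/132790 = -2278564059/14208530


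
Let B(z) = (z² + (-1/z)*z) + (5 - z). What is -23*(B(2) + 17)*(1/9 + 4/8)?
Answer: -5819/18 ≈ -323.28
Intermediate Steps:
B(z) = 4 + z² - z (B(z) = (z² - 1) + (5 - z) = (-1 + z²) + (5 - z) = 4 + z² - z)
-23*(B(2) + 17)*(1/9 + 4/8) = -23*((4 + 2² - 1*2) + 17)*(1/9 + 4/8) = -23*((4 + 4 - 2) + 17)*(1*(⅑) + 4*(⅛)) = -23*(6 + 17)*(⅑ + ½) = -529*11/18 = -23*253/18 = -5819/18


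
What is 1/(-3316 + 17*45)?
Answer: -1/2551 ≈ -0.00039200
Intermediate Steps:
1/(-3316 + 17*45) = 1/(-3316 + 765) = 1/(-2551) = -1/2551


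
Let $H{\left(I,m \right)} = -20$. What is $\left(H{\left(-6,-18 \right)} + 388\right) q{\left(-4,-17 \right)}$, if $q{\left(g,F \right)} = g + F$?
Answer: $-7728$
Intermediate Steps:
$q{\left(g,F \right)} = F + g$
$\left(H{\left(-6,-18 \right)} + 388\right) q{\left(-4,-17 \right)} = \left(-20 + 388\right) \left(-17 - 4\right) = 368 \left(-21\right) = -7728$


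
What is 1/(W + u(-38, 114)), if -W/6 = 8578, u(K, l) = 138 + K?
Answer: -1/51368 ≈ -1.9467e-5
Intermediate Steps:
W = -51468 (W = -6*8578 = -51468)
1/(W + u(-38, 114)) = 1/(-51468 + (138 - 38)) = 1/(-51468 + 100) = 1/(-51368) = -1/51368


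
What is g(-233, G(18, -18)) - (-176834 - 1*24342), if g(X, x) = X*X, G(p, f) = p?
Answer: 255465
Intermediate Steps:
g(X, x) = X**2
g(-233, G(18, -18)) - (-176834 - 1*24342) = (-233)**2 - (-176834 - 1*24342) = 54289 - (-176834 - 24342) = 54289 - 1*(-201176) = 54289 + 201176 = 255465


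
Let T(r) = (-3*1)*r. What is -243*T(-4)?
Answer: -2916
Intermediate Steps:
T(r) = -3*r
-243*T(-4) = -(-729)*(-4) = -243*12 = -2916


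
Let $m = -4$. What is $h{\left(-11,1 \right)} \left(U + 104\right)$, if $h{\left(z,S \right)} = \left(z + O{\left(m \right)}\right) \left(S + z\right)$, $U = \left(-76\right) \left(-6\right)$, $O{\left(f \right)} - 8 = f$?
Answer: $39200$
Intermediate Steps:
$O{\left(f \right)} = 8 + f$
$U = 456$
$h{\left(z,S \right)} = \left(4 + z\right) \left(S + z\right)$ ($h{\left(z,S \right)} = \left(z + \left(8 - 4\right)\right) \left(S + z\right) = \left(z + 4\right) \left(S + z\right) = \left(4 + z\right) \left(S + z\right)$)
$h{\left(-11,1 \right)} \left(U + 104\right) = \left(\left(-11\right)^{2} + 4 \cdot 1 + 4 \left(-11\right) + 1 \left(-11\right)\right) \left(456 + 104\right) = \left(121 + 4 - 44 - 11\right) 560 = 70 \cdot 560 = 39200$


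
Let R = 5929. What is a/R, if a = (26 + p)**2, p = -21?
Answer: 25/5929 ≈ 0.0042166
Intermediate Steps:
a = 25 (a = (26 - 21)**2 = 5**2 = 25)
a/R = 25/5929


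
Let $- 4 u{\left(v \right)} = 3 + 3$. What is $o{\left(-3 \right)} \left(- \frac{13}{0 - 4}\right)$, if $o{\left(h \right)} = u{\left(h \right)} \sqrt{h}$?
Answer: $- \frac{39 i \sqrt{3}}{8} \approx - 8.4437 i$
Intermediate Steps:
$u{\left(v \right)} = - \frac{3}{2}$ ($u{\left(v \right)} = - \frac{3 + 3}{4} = \left(- \frac{1}{4}\right) 6 = - \frac{3}{2}$)
$o{\left(h \right)} = - \frac{3 \sqrt{h}}{2}$
$o{\left(-3 \right)} \left(- \frac{13}{0 - 4}\right) = - \frac{3 \sqrt{-3}}{2} \left(- \frac{13}{0 - 4}\right) = - \frac{3 i \sqrt{3}}{2} \left(- \frac{13}{0 - 4}\right) = - \frac{3 i \sqrt{3}}{2} \left(- \frac{13}{-4}\right) = - \frac{3 i \sqrt{3}}{2} \left(\left(-13\right) \left(- \frac{1}{4}\right)\right) = - \frac{3 i \sqrt{3}}{2} \cdot \frac{13}{4} = - \frac{39 i \sqrt{3}}{8}$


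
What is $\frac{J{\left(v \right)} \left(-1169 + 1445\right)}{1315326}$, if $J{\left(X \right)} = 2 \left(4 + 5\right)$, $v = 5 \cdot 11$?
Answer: $\frac{828}{219221} \approx 0.003777$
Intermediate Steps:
$v = 55$
$J{\left(X \right)} = 18$ ($J{\left(X \right)} = 2 \cdot 9 = 18$)
$\frac{J{\left(v \right)} \left(-1169 + 1445\right)}{1315326} = \frac{18 \left(-1169 + 1445\right)}{1315326} = 18 \cdot 276 \cdot \frac{1}{1315326} = 4968 \cdot \frac{1}{1315326} = \frac{828}{219221}$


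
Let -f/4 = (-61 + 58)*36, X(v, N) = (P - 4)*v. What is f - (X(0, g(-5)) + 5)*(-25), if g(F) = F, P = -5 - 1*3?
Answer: 557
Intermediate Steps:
P = -8 (P = -5 - 3 = -8)
X(v, N) = -12*v (X(v, N) = (-8 - 4)*v = -12*v)
f = 432 (f = -4*(-61 + 58)*36 = -(-12)*36 = -4*(-108) = 432)
f - (X(0, g(-5)) + 5)*(-25) = 432 - (-12*0 + 5)*(-25) = 432 - (0 + 5)*(-25) = 432 - 5*(-25) = 432 - 1*(-125) = 432 + 125 = 557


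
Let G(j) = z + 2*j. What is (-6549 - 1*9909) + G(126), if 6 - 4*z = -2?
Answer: -16204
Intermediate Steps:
z = 2 (z = 3/2 - 1/4*(-2) = 3/2 + 1/2 = 2)
G(j) = 2 + 2*j
(-6549 - 1*9909) + G(126) = (-6549 - 1*9909) + (2 + 2*126) = (-6549 - 9909) + (2 + 252) = -16458 + 254 = -16204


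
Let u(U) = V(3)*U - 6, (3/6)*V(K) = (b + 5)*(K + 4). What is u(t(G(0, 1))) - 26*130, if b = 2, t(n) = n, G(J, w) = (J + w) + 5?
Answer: -2798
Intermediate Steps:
G(J, w) = 5 + J + w
V(K) = 56 + 14*K (V(K) = 2*((2 + 5)*(K + 4)) = 2*(7*(4 + K)) = 2*(28 + 7*K) = 56 + 14*K)
u(U) = -6 + 98*U (u(U) = (56 + 14*3)*U - 6 = (56 + 42)*U - 6 = 98*U - 6 = -6 + 98*U)
u(t(G(0, 1))) - 26*130 = (-6 + 98*(5 + 0 + 1)) - 26*130 = (-6 + 98*6) - 3380 = (-6 + 588) - 3380 = 582 - 3380 = -2798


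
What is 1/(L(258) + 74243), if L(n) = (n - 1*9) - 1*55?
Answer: 1/74437 ≈ 1.3434e-5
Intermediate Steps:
L(n) = -64 + n (L(n) = (n - 9) - 55 = (-9 + n) - 55 = -64 + n)
1/(L(258) + 74243) = 1/((-64 + 258) + 74243) = 1/(194 + 74243) = 1/74437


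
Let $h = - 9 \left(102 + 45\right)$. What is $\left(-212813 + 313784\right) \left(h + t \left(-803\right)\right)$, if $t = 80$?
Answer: $-6619961673$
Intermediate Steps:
$h = -1323$ ($h = \left(-9\right) 147 = -1323$)
$\left(-212813 + 313784\right) \left(h + t \left(-803\right)\right) = \left(-212813 + 313784\right) \left(-1323 + 80 \left(-803\right)\right) = 100971 \left(-1323 - 64240\right) = 100971 \left(-65563\right) = -6619961673$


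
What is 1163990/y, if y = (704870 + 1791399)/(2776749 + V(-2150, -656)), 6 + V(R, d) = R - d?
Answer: 3230362083510/2496269 ≈ 1.2941e+6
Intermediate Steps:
V(R, d) = -6 + R - d (V(R, d) = -6 + (R - d) = -6 + R - d)
y = 2496269/2775249 (y = (704870 + 1791399)/(2776749 + (-6 - 2150 - 1*(-656))) = 2496269/(2776749 + (-6 - 2150 + 656)) = 2496269/(2776749 - 1500) = 2496269/2775249 ≈ 0.89948)
1163990/y = 1163990/(2496269/2775249) = 1163990*(2775249/2496269) = 3230362083510/2496269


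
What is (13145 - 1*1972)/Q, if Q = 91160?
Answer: 11173/91160 ≈ 0.12256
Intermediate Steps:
(13145 - 1*1972)/Q = (13145 - 1*1972)/91160 = (13145 - 1972)*(1/91160) = 11173*(1/91160) = 11173/91160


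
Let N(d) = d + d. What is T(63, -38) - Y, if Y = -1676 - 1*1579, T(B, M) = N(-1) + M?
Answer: 3215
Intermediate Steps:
N(d) = 2*d
T(B, M) = -2 + M (T(B, M) = 2*(-1) + M = -2 + M)
Y = -3255 (Y = -1676 - 1579 = -3255)
T(63, -38) - Y = (-2 - 38) - 1*(-3255) = -40 + 3255 = 3215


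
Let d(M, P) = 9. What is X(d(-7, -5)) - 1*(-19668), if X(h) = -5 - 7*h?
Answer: 19600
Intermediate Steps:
X(d(-7, -5)) - 1*(-19668) = (-5 - 7*9) - 1*(-19668) = (-5 - 63) + 19668 = -68 + 19668 = 19600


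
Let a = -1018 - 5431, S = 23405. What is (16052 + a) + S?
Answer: 33008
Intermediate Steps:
a = -6449
(16052 + a) + S = (16052 - 6449) + 23405 = 9603 + 23405 = 33008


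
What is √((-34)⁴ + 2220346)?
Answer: √3556682 ≈ 1885.9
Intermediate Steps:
√((-34)⁴ + 2220346) = √(1336336 + 2220346) = √3556682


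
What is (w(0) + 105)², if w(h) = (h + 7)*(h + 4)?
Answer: 17689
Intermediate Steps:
w(h) = (4 + h)*(7 + h) (w(h) = (7 + h)*(4 + h) = (4 + h)*(7 + h))
(w(0) + 105)² = ((28 + 0² + 11*0) + 105)² = ((28 + 0 + 0) + 105)² = (28 + 105)² = 133² = 17689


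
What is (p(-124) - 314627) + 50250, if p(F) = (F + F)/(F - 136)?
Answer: -17184443/65 ≈ -2.6438e+5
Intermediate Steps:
p(F) = 2*F/(-136 + F) (p(F) = (2*F)/(-136 + F) = 2*F/(-136 + F))
(p(-124) - 314627) + 50250 = (2*(-124)/(-136 - 124) - 314627) + 50250 = (2*(-124)/(-260) - 314627) + 50250 = (2*(-124)*(-1/260) - 314627) + 50250 = (62/65 - 314627) + 50250 = -20450693/65 + 50250 = -17184443/65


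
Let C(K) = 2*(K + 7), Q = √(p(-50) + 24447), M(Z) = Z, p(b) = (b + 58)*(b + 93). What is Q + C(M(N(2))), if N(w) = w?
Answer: 18 + √24791 ≈ 175.45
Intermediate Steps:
p(b) = (58 + b)*(93 + b)
Q = √24791 (Q = √((5394 + (-50)² + 151*(-50)) + 24447) = √((5394 + 2500 - 7550) + 24447) = √(344 + 24447) = √24791 ≈ 157.45)
C(K) = 14 + 2*K (C(K) = 2*(7 + K) = 14 + 2*K)
Q + C(M(N(2))) = √24791 + (14 + 2*2) = √24791 + (14 + 4) = √24791 + 18 = 18 + √24791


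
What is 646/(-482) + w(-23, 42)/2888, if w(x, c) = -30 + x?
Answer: -945597/696008 ≈ -1.3586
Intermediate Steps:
646/(-482) + w(-23, 42)/2888 = 646/(-482) + (-30 - 23)/2888 = 646*(-1/482) - 53*1/2888 = -323/241 - 53/2888 = -945597/696008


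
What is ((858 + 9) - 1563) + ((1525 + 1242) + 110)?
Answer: 2181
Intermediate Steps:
((858 + 9) - 1563) + ((1525 + 1242) + 110) = (867 - 1563) + (2767 + 110) = -696 + 2877 = 2181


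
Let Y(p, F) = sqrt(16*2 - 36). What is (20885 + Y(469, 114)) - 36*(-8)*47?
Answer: 34421 + 2*I ≈ 34421.0 + 2.0*I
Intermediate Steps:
Y(p, F) = 2*I (Y(p, F) = sqrt(32 - 36) = sqrt(-4) = 2*I)
(20885 + Y(469, 114)) - 36*(-8)*47 = (20885 + 2*I) - 36*(-8)*47 = (20885 + 2*I) + 288*47 = (20885 + 2*I) + 13536 = 34421 + 2*I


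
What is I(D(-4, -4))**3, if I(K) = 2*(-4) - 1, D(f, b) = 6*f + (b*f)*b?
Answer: -729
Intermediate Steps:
D(f, b) = 6*f + f*b**2
I(K) = -9 (I(K) = -8 - 1 = -9)
I(D(-4, -4))**3 = (-9)**3 = -729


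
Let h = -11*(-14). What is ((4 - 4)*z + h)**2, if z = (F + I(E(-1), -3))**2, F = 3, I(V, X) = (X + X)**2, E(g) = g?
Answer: 23716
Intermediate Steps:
h = 154
I(V, X) = 4*X**2 (I(V, X) = (2*X)**2 = 4*X**2)
z = 1521 (z = (3 + 4*(-3)**2)**2 = (3 + 4*9)**2 = (3 + 36)**2 = 39**2 = 1521)
((4 - 4)*z + h)**2 = ((4 - 4)*1521 + 154)**2 = (0*1521 + 154)**2 = (0 + 154)**2 = 154**2 = 23716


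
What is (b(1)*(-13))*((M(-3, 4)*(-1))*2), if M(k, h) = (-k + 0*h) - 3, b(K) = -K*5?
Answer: 0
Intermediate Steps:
b(K) = -5*K
M(k, h) = -3 - k (M(k, h) = (-k + 0) - 3 = -k - 3 = -3 - k)
(b(1)*(-13))*((M(-3, 4)*(-1))*2) = (-5*1*(-13))*(((-3 - 1*(-3))*(-1))*2) = (-5*(-13))*(((-3 + 3)*(-1))*2) = 65*((0*(-1))*2) = 65*(0*2) = 65*0 = 0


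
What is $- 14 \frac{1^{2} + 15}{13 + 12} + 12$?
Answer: $\frac{76}{25} \approx 3.04$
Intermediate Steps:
$- 14 \frac{1^{2} + 15}{13 + 12} + 12 = - 14 \frac{1 + 15}{25} + 12 = - 14 \cdot 16 \cdot \frac{1}{25} + 12 = \left(-14\right) \frac{16}{25} + 12 = - \frac{224}{25} + 12 = \frac{76}{25}$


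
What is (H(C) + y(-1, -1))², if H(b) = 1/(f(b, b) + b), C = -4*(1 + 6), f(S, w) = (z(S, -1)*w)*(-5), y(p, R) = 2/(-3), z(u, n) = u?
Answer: 6932689/15586704 ≈ 0.44478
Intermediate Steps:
y(p, R) = -⅔ (y(p, R) = 2*(-⅓) = -⅔)
f(S, w) = -5*S*w (f(S, w) = (S*w)*(-5) = -5*S*w)
C = -28 (C = -4*7 = -28)
H(b) = 1/(b - 5*b²) (H(b) = 1/(-5*b*b + b) = 1/(-5*b² + b) = 1/(b - 5*b²))
(H(C) + y(-1, -1))² = (1/((-28)*(1 - 5*(-28))) - ⅔)² = (-1/(28*(1 + 140)) - ⅔)² = (-1/28/141 - ⅔)² = (-1/28*1/141 - ⅔)² = (-1/3948 - ⅔)² = (-2633/3948)² = 6932689/15586704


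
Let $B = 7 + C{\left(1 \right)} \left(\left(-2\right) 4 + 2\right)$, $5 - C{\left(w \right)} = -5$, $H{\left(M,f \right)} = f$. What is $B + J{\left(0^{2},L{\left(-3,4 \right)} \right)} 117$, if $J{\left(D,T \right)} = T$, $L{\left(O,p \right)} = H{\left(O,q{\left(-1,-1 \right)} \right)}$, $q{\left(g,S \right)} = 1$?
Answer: $64$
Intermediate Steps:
$L{\left(O,p \right)} = 1$
$C{\left(w \right)} = 10$ ($C{\left(w \right)} = 5 - -5 = 5 + 5 = 10$)
$B = -53$ ($B = 7 + 10 \left(\left(-2\right) 4 + 2\right) = 7 + 10 \left(-8 + 2\right) = 7 + 10 \left(-6\right) = 7 - 60 = -53$)
$B + J{\left(0^{2},L{\left(-3,4 \right)} \right)} 117 = -53 + 1 \cdot 117 = -53 + 117 = 64$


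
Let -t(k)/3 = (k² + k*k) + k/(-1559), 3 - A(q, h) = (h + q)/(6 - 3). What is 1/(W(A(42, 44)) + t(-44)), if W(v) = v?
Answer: -4677/54448471 ≈ -8.5898e-5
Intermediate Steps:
A(q, h) = 3 - h/3 - q/3 (A(q, h) = 3 - (h + q)/(6 - 3) = 3 - (h + q)/3 = 3 - (h/3 + q/3) = 3 + (-h/3 - q/3) = 3 - h/3 - q/3)
t(k) = -6*k² + 3*k/1559 (t(k) = -3*((k² + k*k) + k/(-1559)) = -3*((k² + k²) + k*(-1/1559)) = -3*(2*k² - k/1559) = -6*k² + 3*k/1559)
1/(W(A(42, 44)) + t(-44)) = 1/((3 - ⅓*44 - ⅓*42) + (3/1559)*(-44)*(1 - 3118*(-44))) = 1/((3 - 44/3 - 14) + (3/1559)*(-44)*(1 + 137192)) = 1/(-77/3 + (3/1559)*(-44)*137193) = 1/(-77/3 - 18109476/1559) = 1/(-54448471/4677) = -4677/54448471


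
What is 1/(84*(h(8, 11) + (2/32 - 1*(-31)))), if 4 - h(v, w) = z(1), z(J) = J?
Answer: 4/11445 ≈ 0.00034950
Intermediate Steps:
h(v, w) = 3 (h(v, w) = 4 - 1*1 = 4 - 1 = 3)
1/(84*(h(8, 11) + (2/32 - 1*(-31)))) = 1/(84*(3 + (2/32 - 1*(-31)))) = 1/(84*(3 + (2*(1/32) + 31))) = 1/(84*(3 + (1/16 + 31))) = 1/(84*(3 + 497/16)) = 1/(84*(545/16)) = 1/(11445/4) = 4/11445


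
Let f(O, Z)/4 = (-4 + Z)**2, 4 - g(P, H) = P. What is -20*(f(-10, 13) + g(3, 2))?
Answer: -6500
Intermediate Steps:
g(P, H) = 4 - P
f(O, Z) = 4*(-4 + Z)**2
-20*(f(-10, 13) + g(3, 2)) = -20*(4*(-4 + 13)**2 + (4 - 1*3)) = -20*(4*9**2 + (4 - 3)) = -20*(4*81 + 1) = -20*(324 + 1) = -20*325 = -6500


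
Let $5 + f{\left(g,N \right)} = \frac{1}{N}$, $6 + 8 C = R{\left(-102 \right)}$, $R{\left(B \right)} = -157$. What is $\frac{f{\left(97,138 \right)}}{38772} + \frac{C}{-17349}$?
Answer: $\frac{16177285}{15471074844} \approx 0.0010456$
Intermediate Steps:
$C = - \frac{163}{8}$ ($C = - \frac{3}{4} + \frac{1}{8} \left(-157\right) = - \frac{3}{4} - \frac{157}{8} = - \frac{163}{8} \approx -20.375$)
$f{\left(g,N \right)} = -5 + \frac{1}{N}$
$\frac{f{\left(97,138 \right)}}{38772} + \frac{C}{-17349} = \frac{-5 + \frac{1}{138}}{38772} - \frac{163}{8 \left(-17349\right)} = \left(-5 + \frac{1}{138}\right) \frac{1}{38772} - - \frac{163}{138792} = \left(- \frac{689}{138}\right) \frac{1}{38772} + \frac{163}{138792} = - \frac{689}{5350536} + \frac{163}{138792} = \frac{16177285}{15471074844}$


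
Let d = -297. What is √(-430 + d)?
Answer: I*√727 ≈ 26.963*I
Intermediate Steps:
√(-430 + d) = √(-430 - 297) = √(-727) = I*√727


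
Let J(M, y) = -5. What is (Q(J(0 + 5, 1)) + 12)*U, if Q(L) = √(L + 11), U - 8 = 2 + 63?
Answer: 876 + 73*√6 ≈ 1054.8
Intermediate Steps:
U = 73 (U = 8 + (2 + 63) = 8 + 65 = 73)
Q(L) = √(11 + L)
(Q(J(0 + 5, 1)) + 12)*U = (√(11 - 5) + 12)*73 = (√6 + 12)*73 = (12 + √6)*73 = 876 + 73*√6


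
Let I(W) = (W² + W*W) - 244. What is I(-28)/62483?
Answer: 1324/62483 ≈ 0.021190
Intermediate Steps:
I(W) = -244 + 2*W² (I(W) = (W² + W²) - 244 = 2*W² - 244 = -244 + 2*W²)
I(-28)/62483 = (-244 + 2*(-28)²)/62483 = (-244 + 2*784)*(1/62483) = (-244 + 1568)*(1/62483) = 1324*(1/62483) = 1324/62483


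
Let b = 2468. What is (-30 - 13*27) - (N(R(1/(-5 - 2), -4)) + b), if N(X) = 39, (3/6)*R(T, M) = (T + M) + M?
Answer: -2888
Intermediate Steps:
R(T, M) = 2*T + 4*M (R(T, M) = 2*((T + M) + M) = 2*((M + T) + M) = 2*(T + 2*M) = 2*T + 4*M)
(-30 - 13*27) - (N(R(1/(-5 - 2), -4)) + b) = (-30 - 13*27) - (39 + 2468) = (-30 - 351) - 1*2507 = -381 - 2507 = -2888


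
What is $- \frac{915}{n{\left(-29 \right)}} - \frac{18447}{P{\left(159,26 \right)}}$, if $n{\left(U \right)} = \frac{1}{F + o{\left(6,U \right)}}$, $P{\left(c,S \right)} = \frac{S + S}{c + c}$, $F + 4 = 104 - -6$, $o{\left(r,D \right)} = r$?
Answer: $- \frac{430581}{2} \approx -2.1529 \cdot 10^{5}$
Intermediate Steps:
$F = 106$ ($F = -4 + \left(104 - -6\right) = -4 + \left(104 + 6\right) = -4 + 110 = 106$)
$P{\left(c,S \right)} = \frac{S}{c}$ ($P{\left(c,S \right)} = \frac{2 S}{2 c} = 2 S \frac{1}{2 c} = \frac{S}{c}$)
$n{\left(U \right)} = \frac{1}{112}$ ($n{\left(U \right)} = \frac{1}{106 + 6} = \frac{1}{112}$)
$- \frac{915}{n{\left(-29 \right)}} - \frac{18447}{P{\left(159,26 \right)}} = - 915 \frac{1}{\frac{1}{112}} - \frac{18447}{26 \cdot \frac{1}{159}} = \left(-915\right) 112 - \frac{18447}{26 \cdot \frac{1}{159}} = -102480 - \frac{18447}{\frac{26}{159}} = -102480 - \frac{225621}{2} = - \frac{430581}{2}$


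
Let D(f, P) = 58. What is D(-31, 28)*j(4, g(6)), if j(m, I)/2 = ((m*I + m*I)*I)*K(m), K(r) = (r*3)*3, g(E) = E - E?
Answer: 0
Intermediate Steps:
g(E) = 0
K(r) = 9*r (K(r) = (3*r)*3 = 9*r)
j(m, I) = 36*I²*m² (j(m, I) = 2*(((m*I + m*I)*I)*(9*m)) = 2*(((I*m + I*m)*I)*(9*m)) = 2*(((2*I*m)*I)*(9*m)) = 2*((2*m*I²)*(9*m)) = 2*(18*I²*m²) = 36*I²*m²)
D(-31, 28)*j(4, g(6)) = 58*(36*0²*4²) = 58*(36*0*16) = 58*0 = 0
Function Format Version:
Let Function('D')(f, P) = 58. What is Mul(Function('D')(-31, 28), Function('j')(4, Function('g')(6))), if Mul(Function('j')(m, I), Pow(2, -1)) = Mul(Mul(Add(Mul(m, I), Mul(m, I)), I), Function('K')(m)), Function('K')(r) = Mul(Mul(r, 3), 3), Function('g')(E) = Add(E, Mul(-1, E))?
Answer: 0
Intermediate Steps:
Function('g')(E) = 0
Function('K')(r) = Mul(9, r) (Function('K')(r) = Mul(Mul(3, r), 3) = Mul(9, r))
Function('j')(m, I) = Mul(36, Pow(I, 2), Pow(m, 2)) (Function('j')(m, I) = Mul(2, Mul(Mul(Add(Mul(m, I), Mul(m, I)), I), Mul(9, m))) = Mul(2, Mul(Mul(Add(Mul(I, m), Mul(I, m)), I), Mul(9, m))) = Mul(2, Mul(Mul(Mul(2, I, m), I), Mul(9, m))) = Mul(2, Mul(Mul(2, m, Pow(I, 2)), Mul(9, m))) = Mul(2, Mul(18, Pow(I, 2), Pow(m, 2))) = Mul(36, Pow(I, 2), Pow(m, 2)))
Mul(Function('D')(-31, 28), Function('j')(4, Function('g')(6))) = Mul(58, Mul(36, Pow(0, 2), Pow(4, 2))) = Mul(58, Mul(36, 0, 16)) = Mul(58, 0) = 0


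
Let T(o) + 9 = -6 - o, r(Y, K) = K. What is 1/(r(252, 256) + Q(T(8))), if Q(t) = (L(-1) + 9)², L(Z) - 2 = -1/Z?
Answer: 1/400 ≈ 0.0025000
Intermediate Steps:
T(o) = -15 - o (T(o) = -9 + (-6 - o) = -15 - o)
L(Z) = 2 - 1/Z
Q(t) = 144 (Q(t) = ((2 - 1/(-1)) + 9)² = ((2 - 1*(-1)) + 9)² = ((2 + 1) + 9)² = (3 + 9)² = 12² = 144)
1/(r(252, 256) + Q(T(8))) = 1/(256 + 144) = 1/400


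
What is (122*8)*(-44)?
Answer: -42944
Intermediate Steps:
(122*8)*(-44) = 976*(-44) = -42944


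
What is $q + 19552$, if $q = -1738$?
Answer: $17814$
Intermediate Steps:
$q + 19552 = -1738 + 19552 = 17814$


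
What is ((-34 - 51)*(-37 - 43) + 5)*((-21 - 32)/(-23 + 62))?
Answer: -360665/39 ≈ -9247.8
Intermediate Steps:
((-34 - 51)*(-37 - 43) + 5)*((-21 - 32)/(-23 + 62)) = (-85*(-80) + 5)*(-53/39) = (6800 + 5)*(-53*1/39) = 6805*(-53/39) = -360665/39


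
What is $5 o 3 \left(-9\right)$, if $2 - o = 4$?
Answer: $270$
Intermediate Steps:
$o = -2$ ($o = 2 - 4 = -2$)
$5 o 3 \left(-9\right) = 5 \left(-2\right) 3 \left(-9\right) = \left(-10\right) 3 \left(-9\right) = \left(-30\right) \left(-9\right) = 270$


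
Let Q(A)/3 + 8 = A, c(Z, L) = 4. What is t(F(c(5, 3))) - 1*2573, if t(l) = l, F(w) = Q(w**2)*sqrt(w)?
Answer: -2525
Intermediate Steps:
Q(A) = -24 + 3*A
F(w) = sqrt(w)*(-24 + 3*w**2) (F(w) = (-24 + 3*w**2)*sqrt(w) = sqrt(w)*(-24 + 3*w**2))
t(F(c(5, 3))) - 1*2573 = 3*sqrt(4)*(-8 + 4**2) - 1*2573 = 3*2*(-8 + 16) - 2573 = 3*2*8 - 2573 = 48 - 2573 = -2525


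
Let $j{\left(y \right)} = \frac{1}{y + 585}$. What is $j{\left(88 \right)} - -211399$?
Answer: $\frac{142271528}{673} \approx 2.114 \cdot 10^{5}$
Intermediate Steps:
$j{\left(y \right)} = \frac{1}{585 + y}$
$j{\left(88 \right)} - -211399 = \frac{1}{585 + 88} - -211399 = \frac{1}{673} + 211399 = \frac{142271528}{673}$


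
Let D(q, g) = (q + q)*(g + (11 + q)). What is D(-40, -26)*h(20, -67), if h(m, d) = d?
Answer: -294800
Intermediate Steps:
D(q, g) = 2*q*(11 + g + q) (D(q, g) = (2*q)*(11 + g + q) = 2*q*(11 + g + q))
D(-40, -26)*h(20, -67) = (2*(-40)*(11 - 26 - 40))*(-67) = (2*(-40)*(-55))*(-67) = 4400*(-67) = -294800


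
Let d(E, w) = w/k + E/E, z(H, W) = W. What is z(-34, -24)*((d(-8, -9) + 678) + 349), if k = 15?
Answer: -123288/5 ≈ -24658.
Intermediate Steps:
d(E, w) = 1 + w/15 (d(E, w) = w/15 + E/E = w*(1/15) + 1 = w/15 + 1 = 1 + w/15)
z(-34, -24)*((d(-8, -9) + 678) + 349) = -24*(((1 + (1/15)*(-9)) + 678) + 349) = -24*(((1 - 3/5) + 678) + 349) = -24*((2/5 + 678) + 349) = -24*(3392/5 + 349) = -24*5137/5 = -123288/5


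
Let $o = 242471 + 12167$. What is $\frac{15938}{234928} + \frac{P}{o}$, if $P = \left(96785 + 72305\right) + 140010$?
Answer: $\frac{19168666311}{14955399016} \approx 1.2817$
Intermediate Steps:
$P = 309100$ ($P = 169090 + 140010 = 309100$)
$o = 254638$
$\frac{15938}{234928} + \frac{P}{o} = \frac{15938}{234928} + \frac{309100}{254638} = 15938 \cdot \frac{1}{234928} + 309100 \cdot \frac{1}{254638} = \frac{7969}{117464} + \frac{154550}{127319} = \frac{19168666311}{14955399016}$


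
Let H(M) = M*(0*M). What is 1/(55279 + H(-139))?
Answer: 1/55279 ≈ 1.8090e-5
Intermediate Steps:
H(M) = 0 (H(M) = M*0 = 0)
1/(55279 + H(-139)) = 1/(55279 + 0) = 1/55279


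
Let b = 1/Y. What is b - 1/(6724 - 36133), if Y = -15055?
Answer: -14354/442752495 ≈ -3.2420e-5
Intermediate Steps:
b = -1/15055 (b = 1/(-15055) = -1/15055 ≈ -6.6423e-5)
b - 1/(6724 - 36133) = -1/15055 - 1/(6724 - 36133) = -1/15055 - 1/(-29409) = -1/15055 - 1*(-1/29409) = -1/15055 + 1/29409 = -14354/442752495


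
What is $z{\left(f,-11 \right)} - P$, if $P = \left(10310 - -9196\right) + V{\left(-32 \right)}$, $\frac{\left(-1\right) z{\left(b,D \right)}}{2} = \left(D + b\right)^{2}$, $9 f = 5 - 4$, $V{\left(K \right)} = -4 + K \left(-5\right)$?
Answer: $- \frac{1611830}{81} \approx -19899.0$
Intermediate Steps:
$V{\left(K \right)} = -4 - 5 K$
$f = \frac{1}{9}$ ($f = \frac{5 - 4}{9} = \frac{1}{9} \cdot 1 = \frac{1}{9} \approx 0.11111$)
$z{\left(b,D \right)} = - 2 \left(D + b\right)^{2}$
$P = 19662$ ($P = \left(10310 - -9196\right) - -156 = \left(10310 + 9196\right) + \left(-4 + 160\right) = 19506 + 156 = 19662$)
$z{\left(f,-11 \right)} - P = - 2 \left(-11 + \frac{1}{9}\right)^{2} - 19662 = - 2 \left(- \frac{98}{9}\right)^{2} - 19662 = \left(-2\right) \frac{9604}{81} - 19662 = - \frac{19208}{81} - 19662 = - \frac{1611830}{81}$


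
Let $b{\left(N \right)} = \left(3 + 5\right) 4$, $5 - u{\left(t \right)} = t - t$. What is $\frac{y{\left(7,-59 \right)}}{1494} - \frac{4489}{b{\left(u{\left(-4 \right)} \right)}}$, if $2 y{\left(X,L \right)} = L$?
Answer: $- \frac{3353755}{23904} \approx -140.3$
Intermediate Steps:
$y{\left(X,L \right)} = \frac{L}{2}$
$u{\left(t \right)} = 5$ ($u{\left(t \right)} = 5 - \left(t - t\right) = 5 - 0 = 5 + 0 = 5$)
$b{\left(N \right)} = 32$ ($b{\left(N \right)} = 8 \cdot 4 = 32$)
$\frac{y{\left(7,-59 \right)}}{1494} - \frac{4489}{b{\left(u{\left(-4 \right)} \right)}} = \frac{\frac{1}{2} \left(-59\right)}{1494} - \frac{4489}{32} = \left(- \frac{59}{2}\right) \frac{1}{1494} - \frac{4489}{32} = - \frac{59}{2988} - \frac{4489}{32} = - \frac{3353755}{23904}$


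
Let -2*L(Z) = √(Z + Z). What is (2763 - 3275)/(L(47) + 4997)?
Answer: -5116928/49939971 - 512*√94/49939971 ≈ -0.10256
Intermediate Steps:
L(Z) = -√2*√Z/2 (L(Z) = -√(Z + Z)/2 = -√2*√Z/2)
(2763 - 3275)/(L(47) + 4997) = (2763 - 3275)/(-√2*√47/2 + 4997) = -512/(-√94/2 + 4997) = -512/(4997 - √94/2)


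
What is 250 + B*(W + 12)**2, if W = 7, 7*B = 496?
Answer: 180806/7 ≈ 25829.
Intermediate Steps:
B = 496/7 (B = (1/7)*496 = 496/7 ≈ 70.857)
250 + B*(W + 12)**2 = 250 + 496*(7 + 12)**2/7 = 250 + (496/7)*19**2 = 250 + (496/7)*361 = 250 + 179056/7 = 180806/7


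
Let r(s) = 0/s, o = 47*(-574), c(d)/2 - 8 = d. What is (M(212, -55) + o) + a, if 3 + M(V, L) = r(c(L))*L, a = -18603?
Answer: -45584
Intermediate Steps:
c(d) = 16 + 2*d
o = -26978
r(s) = 0
M(V, L) = -3 (M(V, L) = -3 + 0*L = -3 + 0 = -3)
(M(212, -55) + o) + a = (-3 - 26978) - 18603 = -26981 - 18603 = -45584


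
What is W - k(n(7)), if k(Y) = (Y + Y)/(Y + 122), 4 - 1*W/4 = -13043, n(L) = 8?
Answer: 3392212/65 ≈ 52188.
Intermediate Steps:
W = 52188 (W = 16 - 4*(-13043) = 16 + 52172 = 52188)
k(Y) = 2*Y/(122 + Y) (k(Y) = (2*Y)/(122 + Y) = 2*Y/(122 + Y))
W - k(n(7)) = 52188 - 2*8/(122 + 8) = 52188 - 2*8/130 = 52188 - 1*8/65 = 52188 - 8/65 = 3392212/65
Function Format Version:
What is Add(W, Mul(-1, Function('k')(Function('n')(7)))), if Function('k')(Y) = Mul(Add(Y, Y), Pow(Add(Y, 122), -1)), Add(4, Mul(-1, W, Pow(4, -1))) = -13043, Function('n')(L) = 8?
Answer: Rational(3392212, 65) ≈ 52188.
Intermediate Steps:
W = 52188 (W = Add(16, Mul(-4, -13043)) = Add(16, 52172) = 52188)
Function('k')(Y) = Mul(2, Y, Pow(Add(122, Y), -1)) (Function('k')(Y) = Mul(Mul(2, Y), Pow(Add(122, Y), -1)) = Mul(2, Y, Pow(Add(122, Y), -1)))
Add(W, Mul(-1, Function('k')(Function('n')(7)))) = Add(52188, Mul(-1, Mul(2, 8, Pow(Add(122, 8), -1)))) = Add(52188, Mul(-1, Mul(2, 8, Pow(130, -1)))) = Add(52188, Mul(-1, Mul(2, 8, Rational(1, 130)))) = Add(52188, Mul(-1, Rational(8, 65))) = Add(52188, Rational(-8, 65)) = Rational(3392212, 65)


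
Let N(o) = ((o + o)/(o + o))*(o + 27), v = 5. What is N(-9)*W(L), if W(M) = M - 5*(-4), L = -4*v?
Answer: 0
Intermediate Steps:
N(o) = 27 + o (N(o) = ((2*o)/((2*o)))*(27 + o) = ((2*o)*(1/(2*o)))*(27 + o) = 1*(27 + o) = 27 + o)
L = -20 (L = -4*5 = -20)
W(M) = 20 + M (W(M) = M + 20 = 20 + M)
N(-9)*W(L) = (27 - 9)*(20 - 20) = 18*0 = 0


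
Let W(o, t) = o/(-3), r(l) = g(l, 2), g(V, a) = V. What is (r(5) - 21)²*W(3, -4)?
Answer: -256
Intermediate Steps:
r(l) = l
W(o, t) = -o/3 (W(o, t) = o*(-⅓) = -o/3)
(r(5) - 21)²*W(3, -4) = (5 - 21)²*(-⅓*3) = (-16)²*(-1) = 256*(-1) = -256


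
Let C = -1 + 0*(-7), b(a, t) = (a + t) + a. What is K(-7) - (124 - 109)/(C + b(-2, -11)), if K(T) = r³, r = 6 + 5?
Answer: 21311/16 ≈ 1331.9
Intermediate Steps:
b(a, t) = t + 2*a
C = -1 (C = -1 + 0 = -1)
r = 11
K(T) = 1331 (K(T) = 11³ = 1331)
K(-7) - (124 - 109)/(C + b(-2, -11)) = 1331 - (124 - 109)/(-1 + (-11 + 2*(-2))) = 1331 - 15/(-1 + (-11 - 4)) = 1331 - 15/(-1 - 15) = 1331 - 15/(-16) = 1331 - 15*(-1)/16 = 1331 - 1*(-15/16) = 1331 + 15/16 = 21311/16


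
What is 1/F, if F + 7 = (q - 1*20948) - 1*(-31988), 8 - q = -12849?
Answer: 1/23890 ≈ 4.1859e-5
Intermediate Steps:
q = 12857 (q = 8 - 1*(-12849) = 8 + 12849 = 12857)
F = 23890 (F = -7 + ((12857 - 1*20948) - 1*(-31988)) = -7 + ((12857 - 20948) + 31988) = -7 + (-8091 + 31988) = -7 + 23897 = 23890)
1/F = 1/23890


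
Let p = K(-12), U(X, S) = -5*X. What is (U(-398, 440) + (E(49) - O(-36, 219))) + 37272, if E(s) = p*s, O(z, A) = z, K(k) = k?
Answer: 38710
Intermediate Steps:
p = -12
E(s) = -12*s
(U(-398, 440) + (E(49) - O(-36, 219))) + 37272 = (-5*(-398) + (-12*49 - 1*(-36))) + 37272 = (1990 + (-588 + 36)) + 37272 = (1990 - 552) + 37272 = 1438 + 37272 = 38710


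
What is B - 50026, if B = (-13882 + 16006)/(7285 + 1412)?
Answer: -145024666/2899 ≈ -50026.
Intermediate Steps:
B = 708/2899 (B = 2124/8697 = 2124*(1/8697) = 708/2899 ≈ 0.24422)
B - 50026 = 708/2899 - 50026 = -145024666/2899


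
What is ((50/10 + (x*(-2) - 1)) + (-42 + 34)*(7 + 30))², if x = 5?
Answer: 91204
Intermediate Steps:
((50/10 + (x*(-2) - 1)) + (-42 + 34)*(7 + 30))² = ((50/10 + (5*(-2) - 1)) + (-42 + 34)*(7 + 30))² = ((50*(⅒) + (-10 - 1)) - 8*37)² = ((5 - 11) - 296)² = (-6 - 296)² = (-302)² = 91204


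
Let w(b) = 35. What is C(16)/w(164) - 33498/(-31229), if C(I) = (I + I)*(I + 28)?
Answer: 45142862/1093015 ≈ 41.301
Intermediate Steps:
C(I) = 2*I*(28 + I) (C(I) = (2*I)*(28 + I) = 2*I*(28 + I))
C(16)/w(164) - 33498/(-31229) = (2*16*(28 + 16))/35 - 33498/(-31229) = (2*16*44)*(1/35) - 33498*(-1/31229) = 1408*(1/35) + 33498/31229 = 1408/35 + 33498/31229 = 45142862/1093015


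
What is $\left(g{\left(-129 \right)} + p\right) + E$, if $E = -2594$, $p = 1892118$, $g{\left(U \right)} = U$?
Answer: $1889395$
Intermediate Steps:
$\left(g{\left(-129 \right)} + p\right) + E = \left(-129 + 1892118\right) - 2594 = 1891989 - 2594 = 1889395$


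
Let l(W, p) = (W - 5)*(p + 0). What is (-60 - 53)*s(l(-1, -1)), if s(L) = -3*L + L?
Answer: 1356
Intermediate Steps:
l(W, p) = p*(-5 + W) (l(W, p) = (-5 + W)*p = p*(-5 + W))
s(L) = -2*L
(-60 - 53)*s(l(-1, -1)) = (-60 - 53)*(-(-2)*(-5 - 1)) = -(-226)*(-1*(-6)) = -(-226)*6 = -113*(-12) = 1356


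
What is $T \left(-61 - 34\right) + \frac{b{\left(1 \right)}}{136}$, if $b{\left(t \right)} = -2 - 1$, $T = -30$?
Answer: $\frac{387597}{136} \approx 2850.0$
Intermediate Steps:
$b{\left(t \right)} = -3$ ($b{\left(t \right)} = -2 - 1 = -3$)
$T \left(-61 - 34\right) + \frac{b{\left(1 \right)}}{136} = - 30 \left(-61 - 34\right) - \frac{3}{136} = \left(-30\right) \left(-95\right) - \frac{3}{136} = 2850 - \frac{3}{136} = \frac{387597}{136}$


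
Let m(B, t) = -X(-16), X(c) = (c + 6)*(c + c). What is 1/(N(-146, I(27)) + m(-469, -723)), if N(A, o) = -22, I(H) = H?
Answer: -1/342 ≈ -0.0029240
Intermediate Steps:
X(c) = 2*c*(6 + c) (X(c) = (6 + c)*(2*c) = 2*c*(6 + c))
m(B, t) = -320 (m(B, t) = -2*(-16)*(6 - 16) = -2*(-16)*(-10) = -1*320 = -320)
1/(N(-146, I(27)) + m(-469, -723)) = 1/(-22 - 320) = 1/(-342) = -1/342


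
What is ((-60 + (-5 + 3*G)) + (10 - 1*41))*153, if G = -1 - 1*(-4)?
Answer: -13311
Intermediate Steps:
G = 3 (G = -1 + 4 = 3)
((-60 + (-5 + 3*G)) + (10 - 1*41))*153 = ((-60 + (-5 + 3*3)) + (10 - 1*41))*153 = ((-60 + (-5 + 9)) + (10 - 41))*153 = ((-60 + 4) - 31)*153 = (-56 - 31)*153 = -87*153 = -13311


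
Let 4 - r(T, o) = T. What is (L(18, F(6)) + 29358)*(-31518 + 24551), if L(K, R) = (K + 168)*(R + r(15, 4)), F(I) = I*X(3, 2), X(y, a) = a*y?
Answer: -236933736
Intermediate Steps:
r(T, o) = 4 - T
F(I) = 6*I (F(I) = I*(2*3) = I*6 = 6*I)
L(K, R) = (-11 + R)*(168 + K) (L(K, R) = (K + 168)*(R + (4 - 1*15)) = (168 + K)*(R + (4 - 15)) = (168 + K)*(R - 11) = (168 + K)*(-11 + R) = (-11 + R)*(168 + K))
(L(18, F(6)) + 29358)*(-31518 + 24551) = ((-1848 - 11*18 + 168*(6*6) + 18*(6*6)) + 29358)*(-31518 + 24551) = ((-1848 - 198 + 168*36 + 18*36) + 29358)*(-6967) = ((-1848 - 198 + 6048 + 648) + 29358)*(-6967) = (4650 + 29358)*(-6967) = 34008*(-6967) = -236933736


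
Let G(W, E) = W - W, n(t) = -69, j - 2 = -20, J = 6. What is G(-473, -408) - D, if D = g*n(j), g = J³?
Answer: 14904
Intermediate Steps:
j = -18 (j = 2 - 20 = -18)
G(W, E) = 0
g = 216 (g = 6³ = 216)
D = -14904 (D = 216*(-69) = -14904)
G(-473, -408) - D = 0 - 1*(-14904) = 0 + 14904 = 14904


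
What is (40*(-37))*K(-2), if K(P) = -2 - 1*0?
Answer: 2960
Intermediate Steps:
K(P) = -2 (K(P) = -2 + 0 = -2)
(40*(-37))*K(-2) = (40*(-37))*(-2) = -1480*(-2) = 2960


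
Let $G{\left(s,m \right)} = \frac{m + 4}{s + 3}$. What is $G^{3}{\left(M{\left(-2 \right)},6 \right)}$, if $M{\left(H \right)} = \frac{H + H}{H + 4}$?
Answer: $1000$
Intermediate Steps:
$M{\left(H \right)} = \frac{2 H}{4 + H}$
$G{\left(s,m \right)} = \frac{4 + m}{3 + s}$
$G^{3}{\left(M{\left(-2 \right)},6 \right)} = \left(\frac{4 + 6}{3 + 2 \left(-2\right) \frac{1}{4 - 2}}\right)^{3} = \left(\frac{1}{3 + 2 \left(-2\right) \frac{1}{2}} \cdot 10\right)^{3} = \left(\frac{1}{3 - 2} \cdot 10\right)^{3} = \left(1^{-1} \cdot 10\right)^{3} = \left(1 \cdot 10\right)^{3} = 10^{3} = 1000$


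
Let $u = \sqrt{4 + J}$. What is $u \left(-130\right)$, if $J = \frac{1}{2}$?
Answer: $- 195 \sqrt{2} \approx -275.77$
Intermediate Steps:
$J = \frac{1}{2} \approx 0.5$
$u = \frac{3 \sqrt{2}}{2}$ ($u = \sqrt{4 + \frac{1}{2}} = \sqrt{\frac{9}{2}} = \frac{3 \sqrt{2}}{2} \approx 2.1213$)
$u \left(-130\right) = \frac{3 \sqrt{2}}{2} \left(-130\right) = - 195 \sqrt{2}$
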